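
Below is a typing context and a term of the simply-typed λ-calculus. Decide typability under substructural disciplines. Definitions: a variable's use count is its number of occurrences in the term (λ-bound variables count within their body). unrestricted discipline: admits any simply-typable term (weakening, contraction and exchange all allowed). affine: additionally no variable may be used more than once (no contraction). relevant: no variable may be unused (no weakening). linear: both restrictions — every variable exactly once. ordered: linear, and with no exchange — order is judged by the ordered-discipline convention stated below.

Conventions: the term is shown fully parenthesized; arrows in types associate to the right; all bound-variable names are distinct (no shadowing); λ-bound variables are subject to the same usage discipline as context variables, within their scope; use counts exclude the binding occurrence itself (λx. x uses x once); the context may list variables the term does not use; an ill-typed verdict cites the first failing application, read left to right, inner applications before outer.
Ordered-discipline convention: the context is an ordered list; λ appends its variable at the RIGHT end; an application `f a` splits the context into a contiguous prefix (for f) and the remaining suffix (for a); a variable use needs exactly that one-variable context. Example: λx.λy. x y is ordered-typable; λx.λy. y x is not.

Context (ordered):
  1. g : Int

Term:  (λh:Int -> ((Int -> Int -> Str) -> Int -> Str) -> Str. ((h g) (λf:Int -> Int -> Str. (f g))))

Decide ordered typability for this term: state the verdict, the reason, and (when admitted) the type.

no — g ×2 used more than once (contraction)
use counts: g=2, h [bound]=1, f [bound]=1
uses in reading order: h, g, f, g
typing: well-typed at (Int -> ((Int -> Int -> Str) -> Int -> Str) -> Str) -> Str
per-discipline verdicts: ordered ✗, linear ✗, affine ✗, relevant ✓, unrestricted ✓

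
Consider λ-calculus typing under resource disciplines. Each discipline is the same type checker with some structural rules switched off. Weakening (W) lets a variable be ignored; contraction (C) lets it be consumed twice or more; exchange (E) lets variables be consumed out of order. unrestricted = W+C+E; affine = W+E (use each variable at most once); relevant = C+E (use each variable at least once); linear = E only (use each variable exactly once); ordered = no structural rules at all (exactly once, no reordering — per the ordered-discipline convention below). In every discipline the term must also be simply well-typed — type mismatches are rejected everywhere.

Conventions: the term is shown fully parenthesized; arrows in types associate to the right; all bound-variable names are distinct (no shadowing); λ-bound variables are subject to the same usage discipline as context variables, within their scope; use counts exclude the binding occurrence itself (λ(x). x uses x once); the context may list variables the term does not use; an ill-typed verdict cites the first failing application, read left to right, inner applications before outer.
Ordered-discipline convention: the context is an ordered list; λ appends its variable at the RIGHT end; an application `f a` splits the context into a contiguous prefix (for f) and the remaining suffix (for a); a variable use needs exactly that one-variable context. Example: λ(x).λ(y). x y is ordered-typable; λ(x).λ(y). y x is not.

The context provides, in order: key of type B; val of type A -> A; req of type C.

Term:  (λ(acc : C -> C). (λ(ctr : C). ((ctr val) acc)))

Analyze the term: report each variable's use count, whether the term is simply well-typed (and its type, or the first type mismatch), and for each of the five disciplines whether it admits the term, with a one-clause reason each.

use counts: key ×0, val ×1, req ×0, acc (λ-bound) ×1, ctr (λ-bound) ×1
order of uses: ctr, val, acc
typing: ill-typed: can't apply a value of type C
ordered: ✗, the type mismatch rejects it
linear: ✗, not simply typable
affine: ✗, fails simple typing
relevant: ✗, a type mismatch blocks all five
unrestricted: ✗, the type mismatch rejects it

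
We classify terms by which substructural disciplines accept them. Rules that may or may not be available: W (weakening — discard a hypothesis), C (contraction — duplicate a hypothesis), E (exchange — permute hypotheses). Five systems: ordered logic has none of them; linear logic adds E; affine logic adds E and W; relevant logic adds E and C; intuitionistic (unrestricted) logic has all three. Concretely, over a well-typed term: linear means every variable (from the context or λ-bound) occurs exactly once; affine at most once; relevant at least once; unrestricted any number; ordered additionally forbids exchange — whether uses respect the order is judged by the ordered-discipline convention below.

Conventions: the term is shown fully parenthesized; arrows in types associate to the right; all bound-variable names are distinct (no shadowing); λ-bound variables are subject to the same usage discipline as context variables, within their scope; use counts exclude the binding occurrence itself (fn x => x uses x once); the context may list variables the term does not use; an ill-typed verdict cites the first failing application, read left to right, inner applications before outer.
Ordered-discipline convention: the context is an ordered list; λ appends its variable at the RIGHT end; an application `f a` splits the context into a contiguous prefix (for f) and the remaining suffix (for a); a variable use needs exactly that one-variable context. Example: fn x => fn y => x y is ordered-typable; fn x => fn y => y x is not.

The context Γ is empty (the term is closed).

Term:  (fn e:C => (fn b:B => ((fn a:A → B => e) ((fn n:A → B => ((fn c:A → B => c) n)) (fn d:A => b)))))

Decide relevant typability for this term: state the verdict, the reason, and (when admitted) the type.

no — a, d left unused
use counts: e [bound]: 1; b [bound]: 1; a [bound]: 0; n [bound]: 1; c [bound]: 1; d [bound]: 0
left-to-right use order: e, c, n, b
typing: the term checks, with type C → B → C
across the five disciplines: ordered ✗, linear ✗, affine ✓, relevant ✗, unrestricted ✓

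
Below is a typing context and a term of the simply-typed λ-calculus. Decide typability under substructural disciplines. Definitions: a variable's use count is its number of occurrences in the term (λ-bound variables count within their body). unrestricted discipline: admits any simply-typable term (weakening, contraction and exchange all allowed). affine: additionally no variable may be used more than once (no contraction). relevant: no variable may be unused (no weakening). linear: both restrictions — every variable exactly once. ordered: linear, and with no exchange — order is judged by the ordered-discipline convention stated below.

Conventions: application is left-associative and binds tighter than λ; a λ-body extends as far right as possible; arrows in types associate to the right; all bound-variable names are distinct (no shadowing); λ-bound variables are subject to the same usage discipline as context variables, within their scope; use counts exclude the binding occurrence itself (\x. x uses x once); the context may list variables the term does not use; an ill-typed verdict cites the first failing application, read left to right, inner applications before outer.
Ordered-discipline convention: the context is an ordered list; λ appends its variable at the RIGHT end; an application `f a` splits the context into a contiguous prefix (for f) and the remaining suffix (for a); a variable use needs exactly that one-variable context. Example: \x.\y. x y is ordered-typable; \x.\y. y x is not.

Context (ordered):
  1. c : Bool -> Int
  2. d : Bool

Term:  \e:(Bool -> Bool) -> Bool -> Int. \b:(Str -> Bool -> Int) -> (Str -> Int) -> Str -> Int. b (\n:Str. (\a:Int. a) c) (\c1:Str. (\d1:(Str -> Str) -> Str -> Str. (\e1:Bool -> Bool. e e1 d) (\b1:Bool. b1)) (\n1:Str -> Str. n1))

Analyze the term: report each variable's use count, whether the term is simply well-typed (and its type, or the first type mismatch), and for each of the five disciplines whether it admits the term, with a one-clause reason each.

counts: c: 1×; d: 1×; e (λ-bound): 1×; b (λ-bound): 1×; n (λ-bound): 0×; a (λ-bound): 1×; c1 (λ-bound): 0×; d1 (λ-bound): 0×; e1 (λ-bound): 1×; b1 (λ-bound): 1×; n1 (λ-bound): 1×
order of uses: b, a, c, e, e1, d, b1, n1
typing: ill-typed: a function awaiting Int gets Bool -> Int
ordered ✗ (not simply typable)
linear ✗ (fails simple typing)
affine ✗ (a type mismatch blocks all five)
relevant ✗ (the type mismatch rejects it)
unrestricted ✗ (not simply typable)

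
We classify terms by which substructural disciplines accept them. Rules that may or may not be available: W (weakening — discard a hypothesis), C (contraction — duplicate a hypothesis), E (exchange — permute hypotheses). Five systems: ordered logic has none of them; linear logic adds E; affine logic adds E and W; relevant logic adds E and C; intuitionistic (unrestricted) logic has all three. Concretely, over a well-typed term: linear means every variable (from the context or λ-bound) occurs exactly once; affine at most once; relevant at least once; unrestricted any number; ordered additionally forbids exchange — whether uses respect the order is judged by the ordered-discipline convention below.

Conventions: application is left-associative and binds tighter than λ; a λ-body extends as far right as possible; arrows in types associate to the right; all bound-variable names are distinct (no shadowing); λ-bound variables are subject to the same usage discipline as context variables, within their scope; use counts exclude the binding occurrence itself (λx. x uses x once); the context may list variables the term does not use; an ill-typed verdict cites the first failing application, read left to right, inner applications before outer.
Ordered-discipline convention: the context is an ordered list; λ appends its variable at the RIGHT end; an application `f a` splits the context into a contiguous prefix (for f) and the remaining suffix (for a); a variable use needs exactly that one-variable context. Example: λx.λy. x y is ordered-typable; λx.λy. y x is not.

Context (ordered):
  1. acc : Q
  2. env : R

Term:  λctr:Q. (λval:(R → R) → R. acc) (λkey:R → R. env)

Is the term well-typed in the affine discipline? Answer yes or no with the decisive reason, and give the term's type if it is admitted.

yes — none of acc, env, ctr, val, key used more than once; term : Q → Q
variable uses: acc: 1, env: 1, ctr (bound): 0, val (bound): 0, key (bound): 0
use order (left to right): acc, env
typing: ✓ — Q → Q
per-discipline verdicts: ordered ✗, linear ✗, affine ✓, relevant ✗, unrestricted ✓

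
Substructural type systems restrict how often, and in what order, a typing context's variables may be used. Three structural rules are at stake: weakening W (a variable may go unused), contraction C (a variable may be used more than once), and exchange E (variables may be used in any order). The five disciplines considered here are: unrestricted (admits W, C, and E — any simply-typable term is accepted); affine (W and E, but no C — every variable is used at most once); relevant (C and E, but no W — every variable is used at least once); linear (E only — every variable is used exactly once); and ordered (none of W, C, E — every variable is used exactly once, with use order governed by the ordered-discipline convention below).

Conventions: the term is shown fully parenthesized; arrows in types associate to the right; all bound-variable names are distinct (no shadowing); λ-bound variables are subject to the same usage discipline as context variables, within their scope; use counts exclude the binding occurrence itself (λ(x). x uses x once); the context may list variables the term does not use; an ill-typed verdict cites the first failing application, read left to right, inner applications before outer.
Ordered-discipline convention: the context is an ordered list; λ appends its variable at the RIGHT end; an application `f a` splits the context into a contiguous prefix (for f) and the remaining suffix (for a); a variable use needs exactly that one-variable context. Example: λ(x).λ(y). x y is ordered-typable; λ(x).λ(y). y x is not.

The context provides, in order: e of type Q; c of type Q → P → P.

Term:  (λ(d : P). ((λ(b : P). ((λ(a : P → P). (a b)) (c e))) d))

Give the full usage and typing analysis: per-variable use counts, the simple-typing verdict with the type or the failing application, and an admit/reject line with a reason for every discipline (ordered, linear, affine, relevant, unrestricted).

variable uses: e: 1, c: 1, d [bound]: 1, b [bound]: 1, a [bound]: 1
order of uses: a, b, c, e, d
typing: the term checks, with type P → P
ordered: ✗ — needs exchange: uses follow a, b, c, e, d
linear: ✓ — exactly-once usage across e, c, d, b, a
affine: ✓ — e, c, d, b, a: no repeats, contraction unneeded
relevant: ✓ — none of e, c, d, b, a goes unused
unrestricted: ✓ — typability at P → P is all that's needed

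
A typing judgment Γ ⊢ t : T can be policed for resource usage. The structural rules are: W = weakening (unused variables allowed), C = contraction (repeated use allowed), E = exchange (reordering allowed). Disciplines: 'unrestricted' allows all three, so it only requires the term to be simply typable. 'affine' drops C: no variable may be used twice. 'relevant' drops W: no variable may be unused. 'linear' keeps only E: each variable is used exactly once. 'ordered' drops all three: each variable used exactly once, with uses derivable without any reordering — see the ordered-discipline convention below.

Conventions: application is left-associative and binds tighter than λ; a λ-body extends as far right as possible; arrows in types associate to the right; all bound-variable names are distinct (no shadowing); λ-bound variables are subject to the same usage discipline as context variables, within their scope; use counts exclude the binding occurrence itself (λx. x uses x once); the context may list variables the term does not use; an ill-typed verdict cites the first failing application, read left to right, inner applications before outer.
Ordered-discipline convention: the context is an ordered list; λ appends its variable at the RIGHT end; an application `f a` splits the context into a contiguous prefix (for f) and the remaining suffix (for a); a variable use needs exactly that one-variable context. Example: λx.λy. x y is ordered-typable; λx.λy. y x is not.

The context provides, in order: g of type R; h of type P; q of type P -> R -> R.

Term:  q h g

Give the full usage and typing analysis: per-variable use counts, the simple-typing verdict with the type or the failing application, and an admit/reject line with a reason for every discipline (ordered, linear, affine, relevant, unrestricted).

variable uses: g=1; h=1; q=1
order of uses: q, h, g
typing: well-typed at R
ordered: ✗, use order q, h, g needs exchange
linear: ✓, exactly-once usage across g, h, q
affine: ✓, no duplicate uses among g, h, q
relevant: ✓, g, h, q: all used, weakening unneeded
unrestricted: ✓, typability at R is all that's needed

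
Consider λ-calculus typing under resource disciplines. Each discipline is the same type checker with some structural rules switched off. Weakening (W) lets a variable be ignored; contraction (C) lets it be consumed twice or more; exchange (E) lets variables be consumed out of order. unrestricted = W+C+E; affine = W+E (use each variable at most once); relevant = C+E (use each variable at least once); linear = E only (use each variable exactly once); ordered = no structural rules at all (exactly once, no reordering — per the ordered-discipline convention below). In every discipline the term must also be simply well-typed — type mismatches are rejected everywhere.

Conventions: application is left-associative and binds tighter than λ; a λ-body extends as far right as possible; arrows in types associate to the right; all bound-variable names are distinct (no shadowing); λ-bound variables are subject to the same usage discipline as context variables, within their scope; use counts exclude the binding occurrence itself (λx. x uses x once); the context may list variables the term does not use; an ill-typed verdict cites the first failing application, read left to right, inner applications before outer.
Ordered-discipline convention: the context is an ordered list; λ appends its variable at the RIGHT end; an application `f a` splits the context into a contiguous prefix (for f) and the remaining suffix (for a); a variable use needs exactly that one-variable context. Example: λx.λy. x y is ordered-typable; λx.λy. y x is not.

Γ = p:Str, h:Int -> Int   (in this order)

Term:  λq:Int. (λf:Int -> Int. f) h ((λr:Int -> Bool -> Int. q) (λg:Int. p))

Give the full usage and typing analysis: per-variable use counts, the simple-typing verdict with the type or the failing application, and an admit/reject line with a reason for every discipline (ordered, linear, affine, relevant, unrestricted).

use counts: p ×1, h ×1, q (bound) ×1, f (bound) ×1, r (bound) ×0, g (bound) ×0
order of uses: f, h, q, p
typing: ill-typed: an application expects Int -> Bool -> Int but receives Int -> Str
ordered: ✗ — a type mismatch blocks all five
linear: ✗ — the type mismatch rejects it
affine: ✗ — not simply typable
relevant: ✗ — fails simple typing
unrestricted: ✗ — a type mismatch blocks all five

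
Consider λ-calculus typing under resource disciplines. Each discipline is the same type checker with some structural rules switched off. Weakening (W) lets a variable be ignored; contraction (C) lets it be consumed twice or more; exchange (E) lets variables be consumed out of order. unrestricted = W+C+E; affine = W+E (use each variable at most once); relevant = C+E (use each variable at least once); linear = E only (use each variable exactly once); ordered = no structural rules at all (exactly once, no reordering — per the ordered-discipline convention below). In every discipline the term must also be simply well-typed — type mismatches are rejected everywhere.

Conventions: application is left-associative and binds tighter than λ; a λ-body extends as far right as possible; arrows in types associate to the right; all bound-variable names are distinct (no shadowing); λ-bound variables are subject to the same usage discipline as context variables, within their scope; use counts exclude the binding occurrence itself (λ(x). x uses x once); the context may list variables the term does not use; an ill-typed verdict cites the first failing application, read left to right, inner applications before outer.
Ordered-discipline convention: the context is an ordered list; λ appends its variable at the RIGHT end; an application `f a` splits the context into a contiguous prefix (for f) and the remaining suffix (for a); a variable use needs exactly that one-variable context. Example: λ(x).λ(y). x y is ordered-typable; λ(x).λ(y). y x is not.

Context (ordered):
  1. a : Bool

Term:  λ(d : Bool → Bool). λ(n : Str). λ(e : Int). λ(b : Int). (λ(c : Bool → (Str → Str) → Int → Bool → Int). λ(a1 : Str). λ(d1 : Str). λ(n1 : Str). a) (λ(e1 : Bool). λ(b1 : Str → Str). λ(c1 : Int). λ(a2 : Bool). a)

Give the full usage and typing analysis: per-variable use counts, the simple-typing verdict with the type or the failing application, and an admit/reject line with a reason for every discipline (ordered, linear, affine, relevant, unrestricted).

usage: a: 2, d [bound]: 0, n [bound]: 0, e [bound]: 0, b [bound]: 0, c [bound]: 0, a1 [bound]: 0, d1 [bound]: 0, n1 [bound]: 0, e1 [bound]: 0, b1 [bound]: 0, c1 [bound]: 0, a2 [bound]: 0
left-to-right use order: a, a
typing: ill-typed: argument of type Bool → (Str → Str) → Int → Bool → Bool where Bool → (Str → Str) → Int → Bool → Int is required
ordered: ✗, fails simple typing
linear: ✗, a type mismatch blocks all five
affine: ✗, the type mismatch rejects it
relevant: ✗, not simply typable
unrestricted: ✗, fails simple typing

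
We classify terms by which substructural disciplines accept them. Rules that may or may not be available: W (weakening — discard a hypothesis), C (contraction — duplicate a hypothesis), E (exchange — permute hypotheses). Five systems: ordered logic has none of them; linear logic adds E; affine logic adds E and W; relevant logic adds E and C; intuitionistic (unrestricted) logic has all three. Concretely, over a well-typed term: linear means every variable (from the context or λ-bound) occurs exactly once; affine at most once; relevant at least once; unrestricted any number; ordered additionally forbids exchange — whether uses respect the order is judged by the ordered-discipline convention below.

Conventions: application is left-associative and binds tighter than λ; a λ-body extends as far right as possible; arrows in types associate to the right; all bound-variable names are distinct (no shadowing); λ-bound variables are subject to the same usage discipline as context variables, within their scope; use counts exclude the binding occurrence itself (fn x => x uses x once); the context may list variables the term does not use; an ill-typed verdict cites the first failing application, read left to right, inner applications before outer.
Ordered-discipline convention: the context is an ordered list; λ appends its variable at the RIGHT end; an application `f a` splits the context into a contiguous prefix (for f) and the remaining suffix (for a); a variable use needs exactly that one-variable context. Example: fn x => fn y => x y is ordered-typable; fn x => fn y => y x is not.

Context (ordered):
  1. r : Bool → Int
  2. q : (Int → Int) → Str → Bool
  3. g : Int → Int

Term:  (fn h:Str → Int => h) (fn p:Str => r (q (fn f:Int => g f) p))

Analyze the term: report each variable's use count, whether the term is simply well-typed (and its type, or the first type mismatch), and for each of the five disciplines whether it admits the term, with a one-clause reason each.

counts: r: 1; q: 1; g: 1; h (λ-bound): 1; p (λ-bound): 1; f (λ-bound): 1
use order (left to right): h, r, q, g, f, p
typing: the term checks, with type Str → Int
ordered: ✓, single-use (r, q, g, h, p, f), ordered derivation ok
linear: ✓, single use per variable (r, q, g, h, p, f)
affine: ✓, r, q, g, h, p, f: no repeats, contraction unneeded
relevant: ✓, none of r, q, g, h, p, f goes unused
unrestricted: ✓, typability at Str → Int is all that's needed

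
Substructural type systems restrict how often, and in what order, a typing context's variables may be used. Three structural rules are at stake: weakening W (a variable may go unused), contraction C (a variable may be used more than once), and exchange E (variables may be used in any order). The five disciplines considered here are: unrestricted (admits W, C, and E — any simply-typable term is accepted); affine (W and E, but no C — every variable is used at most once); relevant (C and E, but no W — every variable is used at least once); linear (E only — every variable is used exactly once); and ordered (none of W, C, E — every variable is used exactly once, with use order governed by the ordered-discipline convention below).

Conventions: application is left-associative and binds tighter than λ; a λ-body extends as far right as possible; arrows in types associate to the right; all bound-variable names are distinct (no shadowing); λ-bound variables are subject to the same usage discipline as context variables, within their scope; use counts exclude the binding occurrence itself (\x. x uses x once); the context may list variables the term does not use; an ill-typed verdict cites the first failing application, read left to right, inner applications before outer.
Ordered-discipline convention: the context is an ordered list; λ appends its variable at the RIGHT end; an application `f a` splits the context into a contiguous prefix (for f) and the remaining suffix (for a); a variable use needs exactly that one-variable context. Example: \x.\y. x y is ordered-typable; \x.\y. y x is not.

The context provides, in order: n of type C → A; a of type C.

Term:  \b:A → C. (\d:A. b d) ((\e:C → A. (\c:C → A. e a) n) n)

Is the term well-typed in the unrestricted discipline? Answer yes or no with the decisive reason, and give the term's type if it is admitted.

yes — typability at (A → C) → C is all that's needed; term : (A → C) → C
counts: n: 2; a: 1; b (λ-bound): 1; d (λ-bound): 1; e (λ-bound): 1; c (λ-bound): 0
order of uses: b, d, e, a, n, n
typing: ✓ — (A → C) → C
across the five disciplines: ordered ✗, linear ✗, affine ✗, relevant ✗, unrestricted ✓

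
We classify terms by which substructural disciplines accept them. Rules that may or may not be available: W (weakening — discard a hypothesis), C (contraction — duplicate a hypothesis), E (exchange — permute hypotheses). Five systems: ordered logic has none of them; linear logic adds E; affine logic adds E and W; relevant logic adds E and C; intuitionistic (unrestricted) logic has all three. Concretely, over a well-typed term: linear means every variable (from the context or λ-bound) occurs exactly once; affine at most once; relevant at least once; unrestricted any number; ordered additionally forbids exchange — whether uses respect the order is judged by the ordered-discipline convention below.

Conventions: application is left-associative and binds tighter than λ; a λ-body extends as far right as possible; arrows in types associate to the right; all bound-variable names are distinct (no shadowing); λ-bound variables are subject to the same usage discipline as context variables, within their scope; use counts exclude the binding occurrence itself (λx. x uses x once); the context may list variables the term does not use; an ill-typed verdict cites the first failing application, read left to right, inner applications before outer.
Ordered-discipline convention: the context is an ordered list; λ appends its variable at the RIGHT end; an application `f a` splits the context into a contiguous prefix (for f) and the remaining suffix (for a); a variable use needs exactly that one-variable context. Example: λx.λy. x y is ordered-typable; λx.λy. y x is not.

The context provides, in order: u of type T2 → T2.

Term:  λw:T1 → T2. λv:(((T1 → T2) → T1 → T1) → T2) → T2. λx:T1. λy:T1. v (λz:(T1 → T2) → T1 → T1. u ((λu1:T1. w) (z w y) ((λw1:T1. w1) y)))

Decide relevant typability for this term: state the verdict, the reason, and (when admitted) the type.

no — unused: x, u1 — weakening required
usage: u: 1; w [bound]: 2; v [bound]: 1; x [bound]: 0; y [bound]: 2; z [bound]: 1; u1 [bound]: 0; w1 [bound]: 1
uses in reading order: v, u, w, z, w, y, w1, y
typing: well-typed — term : (T1 → T2) → ((((T1 → T2) → T1 → T1) → T2) → T2) → T1 → T1 → T2
all disciplines: ordered ✗ | linear ✗ | affine ✗ | relevant ✗ | unrestricted ✓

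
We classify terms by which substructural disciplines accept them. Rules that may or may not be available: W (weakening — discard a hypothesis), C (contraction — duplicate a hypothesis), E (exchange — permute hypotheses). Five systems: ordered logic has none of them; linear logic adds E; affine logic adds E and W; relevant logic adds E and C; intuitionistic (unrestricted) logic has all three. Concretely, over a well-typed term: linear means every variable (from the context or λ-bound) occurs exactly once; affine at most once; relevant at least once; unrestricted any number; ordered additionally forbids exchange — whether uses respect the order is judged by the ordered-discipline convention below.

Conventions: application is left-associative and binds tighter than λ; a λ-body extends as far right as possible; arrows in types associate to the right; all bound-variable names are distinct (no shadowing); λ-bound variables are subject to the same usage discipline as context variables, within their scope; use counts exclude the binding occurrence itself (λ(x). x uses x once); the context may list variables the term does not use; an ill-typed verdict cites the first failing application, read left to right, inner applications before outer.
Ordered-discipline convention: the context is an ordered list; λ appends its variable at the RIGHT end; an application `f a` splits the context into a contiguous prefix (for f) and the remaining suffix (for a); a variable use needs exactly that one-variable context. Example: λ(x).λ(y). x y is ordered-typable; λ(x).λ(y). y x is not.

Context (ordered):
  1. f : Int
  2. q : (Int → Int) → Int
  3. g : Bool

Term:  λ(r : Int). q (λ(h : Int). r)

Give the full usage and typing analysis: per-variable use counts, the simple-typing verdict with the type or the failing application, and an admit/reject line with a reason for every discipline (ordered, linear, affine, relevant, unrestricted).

usage: f: 0, q: 1, g: 0, r (λ-bound): 1, h (λ-bound): 0
left-to-right use order: q, r
typing: well-typed — term : Int → Int
ordered: ✗ — f, g, h never used (weakening)
linear: ✗ — f, g, h never used (weakening)
affine: ✓ — none of f, q, g, r, h used more than once
relevant: ✗ — f, g, h never used (weakening)
unrestricted: ✓ — simply typable at Int → Int; W, C, E all held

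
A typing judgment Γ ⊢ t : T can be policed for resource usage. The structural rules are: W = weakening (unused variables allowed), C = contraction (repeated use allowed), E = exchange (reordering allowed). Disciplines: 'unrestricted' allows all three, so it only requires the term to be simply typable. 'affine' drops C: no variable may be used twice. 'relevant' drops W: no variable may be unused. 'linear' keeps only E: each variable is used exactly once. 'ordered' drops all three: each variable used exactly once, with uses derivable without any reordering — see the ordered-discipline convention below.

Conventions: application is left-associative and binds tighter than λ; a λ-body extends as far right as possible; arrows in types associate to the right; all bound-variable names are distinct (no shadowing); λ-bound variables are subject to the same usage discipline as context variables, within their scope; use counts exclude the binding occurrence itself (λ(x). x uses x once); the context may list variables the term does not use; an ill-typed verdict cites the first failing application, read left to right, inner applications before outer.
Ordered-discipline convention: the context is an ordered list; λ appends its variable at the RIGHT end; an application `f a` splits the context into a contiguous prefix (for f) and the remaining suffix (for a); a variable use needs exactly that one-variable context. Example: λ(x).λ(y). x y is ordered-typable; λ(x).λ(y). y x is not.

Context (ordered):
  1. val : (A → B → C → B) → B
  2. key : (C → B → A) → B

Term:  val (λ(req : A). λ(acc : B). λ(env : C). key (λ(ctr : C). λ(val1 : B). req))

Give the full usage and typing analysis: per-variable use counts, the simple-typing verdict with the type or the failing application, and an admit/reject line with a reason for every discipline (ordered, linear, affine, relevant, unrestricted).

usage: val: 1×; key: 1×; req (λ-bound): 1×; acc (λ-bound): 0×; env (λ-bound): 0×; ctr (λ-bound): 0×; val1 (λ-bound): 0×
left-to-right use order: val, key, req
typing: ✓ — B
ordered: ✗ — unused: acc, env, ctr, val1 — weakening required
linear: ✗ — unused: acc, env, ctr, val1 — weakening required
affine: ✓ — no duplicate uses among val, key, req, acc, env, ctr, val1
relevant: ✗ — unused: acc, env, ctr, val1 — weakening required
unrestricted: ✓ — simply typable at B; W, C, E all held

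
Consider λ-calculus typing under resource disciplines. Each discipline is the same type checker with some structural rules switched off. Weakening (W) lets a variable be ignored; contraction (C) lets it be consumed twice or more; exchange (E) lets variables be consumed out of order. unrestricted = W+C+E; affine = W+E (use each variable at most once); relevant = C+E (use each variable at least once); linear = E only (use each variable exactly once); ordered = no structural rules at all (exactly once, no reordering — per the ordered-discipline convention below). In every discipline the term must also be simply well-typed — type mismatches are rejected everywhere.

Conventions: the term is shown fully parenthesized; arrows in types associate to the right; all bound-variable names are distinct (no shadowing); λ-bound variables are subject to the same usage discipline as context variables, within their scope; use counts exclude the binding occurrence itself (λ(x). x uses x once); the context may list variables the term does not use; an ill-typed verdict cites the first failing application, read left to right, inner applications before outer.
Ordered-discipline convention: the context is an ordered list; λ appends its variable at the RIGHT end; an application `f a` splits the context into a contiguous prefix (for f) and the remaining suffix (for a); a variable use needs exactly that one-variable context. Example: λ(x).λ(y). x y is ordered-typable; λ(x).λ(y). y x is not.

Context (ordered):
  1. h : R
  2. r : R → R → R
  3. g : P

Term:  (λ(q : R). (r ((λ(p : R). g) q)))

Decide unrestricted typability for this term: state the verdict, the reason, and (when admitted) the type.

no — not simply typable
use counts: h: 0, r: 1, g: 1, q (λ-bound): 1, p (λ-bound): 0
use order (left to right): r, g, q
typing: ill-typed: an argument P mismatches the expected R
summary: ordered ✗; linear ✗; affine ✗; relevant ✗; unrestricted ✗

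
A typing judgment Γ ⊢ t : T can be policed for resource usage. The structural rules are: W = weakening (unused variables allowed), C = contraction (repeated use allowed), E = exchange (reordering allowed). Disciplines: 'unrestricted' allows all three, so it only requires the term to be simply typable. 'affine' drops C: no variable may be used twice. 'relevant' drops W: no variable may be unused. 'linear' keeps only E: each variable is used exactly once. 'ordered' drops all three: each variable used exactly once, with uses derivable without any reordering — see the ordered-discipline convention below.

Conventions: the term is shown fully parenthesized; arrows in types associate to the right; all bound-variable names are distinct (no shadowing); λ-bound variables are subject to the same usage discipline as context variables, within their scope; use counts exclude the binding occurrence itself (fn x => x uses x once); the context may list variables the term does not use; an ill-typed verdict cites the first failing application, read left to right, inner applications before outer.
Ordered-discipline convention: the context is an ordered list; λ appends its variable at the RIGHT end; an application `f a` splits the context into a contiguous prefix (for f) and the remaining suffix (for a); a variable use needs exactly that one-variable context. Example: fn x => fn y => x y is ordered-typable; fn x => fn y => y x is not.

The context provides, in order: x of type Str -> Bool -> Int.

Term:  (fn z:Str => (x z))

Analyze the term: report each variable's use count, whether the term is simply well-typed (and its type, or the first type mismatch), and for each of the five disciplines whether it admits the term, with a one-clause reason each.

usage: x: 1×, z (λ-bound): 1×
uses in reading order: x, z
typing: the term checks, with type Str -> Bool -> Int
ordered: ✓ — one use each (x, z); ordered split holds
linear: ✓ — each of x, z used exactly once
affine: ✓ — x, z: no repeats, contraction unneeded
relevant: ✓ — none of x, z goes unused
unrestricted: ✓ — typability at Str -> Bool -> Int is all that's needed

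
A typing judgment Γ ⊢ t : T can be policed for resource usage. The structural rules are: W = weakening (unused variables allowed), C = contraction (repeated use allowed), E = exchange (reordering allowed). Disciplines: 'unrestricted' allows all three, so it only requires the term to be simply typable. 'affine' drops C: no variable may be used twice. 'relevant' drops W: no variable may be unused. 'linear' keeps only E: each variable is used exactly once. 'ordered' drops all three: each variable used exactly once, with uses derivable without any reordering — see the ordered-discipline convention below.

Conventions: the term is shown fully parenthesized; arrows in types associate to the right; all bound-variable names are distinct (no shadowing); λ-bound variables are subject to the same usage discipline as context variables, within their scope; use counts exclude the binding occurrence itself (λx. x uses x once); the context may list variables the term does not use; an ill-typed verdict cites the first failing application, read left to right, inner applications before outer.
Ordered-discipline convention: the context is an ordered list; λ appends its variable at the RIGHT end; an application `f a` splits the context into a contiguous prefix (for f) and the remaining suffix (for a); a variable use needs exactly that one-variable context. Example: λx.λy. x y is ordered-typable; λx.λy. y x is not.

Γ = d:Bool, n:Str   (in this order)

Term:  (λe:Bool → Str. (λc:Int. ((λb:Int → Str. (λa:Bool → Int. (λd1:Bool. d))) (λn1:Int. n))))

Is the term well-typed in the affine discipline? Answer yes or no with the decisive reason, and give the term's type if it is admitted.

yes — no duplicate uses among d, n, e, c, b, a, d1, n1; term : (Bool → Str) → Int → (Bool → Int) → Bool → Bool
counts: d ×1; n ×1; e [bound] ×0; c [bound] ×0; b [bound] ×0; a [bound] ×0; d1 [bound] ×0; n1 [bound] ×0
uses in reading order: d, n
typing: well-typed — term : (Bool → Str) → Int → (Bool → Int) → Bool → Bool
all disciplines: ordered ✗ | linear ✗ | affine ✓ | relevant ✗ | unrestricted ✓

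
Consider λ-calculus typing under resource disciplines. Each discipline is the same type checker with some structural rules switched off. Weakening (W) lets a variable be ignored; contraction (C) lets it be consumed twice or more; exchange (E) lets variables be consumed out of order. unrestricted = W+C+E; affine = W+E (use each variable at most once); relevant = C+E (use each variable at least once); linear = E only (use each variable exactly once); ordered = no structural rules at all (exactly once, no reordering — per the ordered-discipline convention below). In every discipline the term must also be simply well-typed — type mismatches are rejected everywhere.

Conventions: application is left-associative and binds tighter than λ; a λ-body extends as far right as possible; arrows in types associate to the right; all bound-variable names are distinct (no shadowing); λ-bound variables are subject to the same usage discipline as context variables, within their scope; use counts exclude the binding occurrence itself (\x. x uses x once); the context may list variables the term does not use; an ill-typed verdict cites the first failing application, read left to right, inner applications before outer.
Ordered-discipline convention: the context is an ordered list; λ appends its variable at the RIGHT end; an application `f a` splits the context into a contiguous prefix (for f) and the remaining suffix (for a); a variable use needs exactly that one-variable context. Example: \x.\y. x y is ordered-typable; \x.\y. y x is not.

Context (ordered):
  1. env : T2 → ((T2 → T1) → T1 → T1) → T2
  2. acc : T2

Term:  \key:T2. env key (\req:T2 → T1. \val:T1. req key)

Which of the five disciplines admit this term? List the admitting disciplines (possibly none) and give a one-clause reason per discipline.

accepted by: unrestricted
usage: env=1; acc=0; key [bound]=2; req [bound]=1; val [bound]=0
use order (left to right): env, key, req, key
typing: the term checks, with type T2 → T2
ordered: ✗ — repeated use of key ×2; acc, val never used (weakening)
linear: ✗ — repeated use of key ×2; acc, val never used (weakening)
affine: ✗ — repeated use of key ×2
relevant: ✗ — acc, val never used (weakening)
unrestricted: ✓ — well-typed at T2 → T2; no restrictions here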